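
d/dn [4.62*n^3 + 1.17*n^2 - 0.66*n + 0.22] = 13.86*n^2 + 2.34*n - 0.66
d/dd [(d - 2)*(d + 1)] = 2*d - 1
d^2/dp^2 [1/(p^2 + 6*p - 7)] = 2*(-p^2 - 6*p + 4*(p + 3)^2 + 7)/(p^2 + 6*p - 7)^3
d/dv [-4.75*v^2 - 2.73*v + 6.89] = -9.5*v - 2.73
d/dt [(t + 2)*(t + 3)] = 2*t + 5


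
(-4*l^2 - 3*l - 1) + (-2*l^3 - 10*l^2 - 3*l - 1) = -2*l^3 - 14*l^2 - 6*l - 2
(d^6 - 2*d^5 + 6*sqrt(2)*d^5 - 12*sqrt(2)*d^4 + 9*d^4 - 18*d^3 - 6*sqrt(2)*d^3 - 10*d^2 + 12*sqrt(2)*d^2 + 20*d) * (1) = d^6 - 2*d^5 + 6*sqrt(2)*d^5 - 12*sqrt(2)*d^4 + 9*d^4 - 18*d^3 - 6*sqrt(2)*d^3 - 10*d^2 + 12*sqrt(2)*d^2 + 20*d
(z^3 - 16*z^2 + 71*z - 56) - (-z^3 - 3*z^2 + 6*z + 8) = 2*z^3 - 13*z^2 + 65*z - 64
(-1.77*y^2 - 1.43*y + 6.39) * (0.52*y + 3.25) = -0.9204*y^3 - 6.4961*y^2 - 1.3247*y + 20.7675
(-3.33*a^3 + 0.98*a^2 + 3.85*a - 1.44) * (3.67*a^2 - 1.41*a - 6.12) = -12.2211*a^5 + 8.2919*a^4 + 33.1273*a^3 - 16.7109*a^2 - 21.5316*a + 8.8128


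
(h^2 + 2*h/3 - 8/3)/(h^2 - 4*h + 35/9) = 3*(3*h^2 + 2*h - 8)/(9*h^2 - 36*h + 35)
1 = 1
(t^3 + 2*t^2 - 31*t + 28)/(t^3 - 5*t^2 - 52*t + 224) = (t - 1)/(t - 8)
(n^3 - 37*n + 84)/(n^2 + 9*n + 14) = (n^2 - 7*n + 12)/(n + 2)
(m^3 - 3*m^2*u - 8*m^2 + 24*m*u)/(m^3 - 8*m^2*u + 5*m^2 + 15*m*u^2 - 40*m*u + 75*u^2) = m*(8 - m)/(-m^2 + 5*m*u - 5*m + 25*u)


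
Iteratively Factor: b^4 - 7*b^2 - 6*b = (b + 1)*(b^3 - b^2 - 6*b) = b*(b + 1)*(b^2 - b - 6) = b*(b - 3)*(b + 1)*(b + 2)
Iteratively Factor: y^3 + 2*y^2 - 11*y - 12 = (y + 1)*(y^2 + y - 12) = (y - 3)*(y + 1)*(y + 4)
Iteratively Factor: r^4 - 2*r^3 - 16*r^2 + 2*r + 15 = (r - 5)*(r^3 + 3*r^2 - r - 3) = (r - 5)*(r + 1)*(r^2 + 2*r - 3) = (r - 5)*(r + 1)*(r + 3)*(r - 1)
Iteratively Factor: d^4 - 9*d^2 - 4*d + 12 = (d - 3)*(d^3 + 3*d^2 - 4) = (d - 3)*(d - 1)*(d^2 + 4*d + 4) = (d - 3)*(d - 1)*(d + 2)*(d + 2)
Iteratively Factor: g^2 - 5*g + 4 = (g - 1)*(g - 4)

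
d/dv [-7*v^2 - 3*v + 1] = -14*v - 3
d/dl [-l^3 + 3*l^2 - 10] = 3*l*(2 - l)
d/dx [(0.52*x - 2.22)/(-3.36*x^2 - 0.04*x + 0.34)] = (1.7472*x^2 - 14.9184*x + 0.088)/(11.2896*x^4 + 0.2688*x^3 - 2.2832*x^2 - 0.0272*x + 0.1156)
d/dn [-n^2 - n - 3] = -2*n - 1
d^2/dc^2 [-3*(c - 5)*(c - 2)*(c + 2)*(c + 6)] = -36*c^2 - 18*c + 204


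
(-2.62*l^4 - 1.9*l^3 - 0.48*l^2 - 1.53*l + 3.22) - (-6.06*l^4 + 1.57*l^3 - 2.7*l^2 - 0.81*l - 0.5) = 3.44*l^4 - 3.47*l^3 + 2.22*l^2 - 0.72*l + 3.72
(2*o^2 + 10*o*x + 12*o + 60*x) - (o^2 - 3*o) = o^2 + 10*o*x + 15*o + 60*x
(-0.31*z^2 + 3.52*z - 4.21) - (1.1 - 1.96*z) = -0.31*z^2 + 5.48*z - 5.31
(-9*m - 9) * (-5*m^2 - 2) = 45*m^3 + 45*m^2 + 18*m + 18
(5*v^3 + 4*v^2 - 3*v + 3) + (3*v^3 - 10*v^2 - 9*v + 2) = 8*v^3 - 6*v^2 - 12*v + 5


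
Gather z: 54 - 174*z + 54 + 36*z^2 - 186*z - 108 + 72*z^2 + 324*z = 108*z^2 - 36*z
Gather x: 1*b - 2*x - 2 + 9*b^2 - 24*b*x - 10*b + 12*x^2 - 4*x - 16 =9*b^2 - 9*b + 12*x^2 + x*(-24*b - 6) - 18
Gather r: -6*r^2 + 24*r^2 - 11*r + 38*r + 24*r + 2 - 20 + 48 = 18*r^2 + 51*r + 30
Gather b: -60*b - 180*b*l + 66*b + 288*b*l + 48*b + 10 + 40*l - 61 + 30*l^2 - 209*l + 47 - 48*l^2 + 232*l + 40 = b*(108*l + 54) - 18*l^2 + 63*l + 36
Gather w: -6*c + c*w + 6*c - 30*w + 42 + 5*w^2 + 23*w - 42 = 5*w^2 + w*(c - 7)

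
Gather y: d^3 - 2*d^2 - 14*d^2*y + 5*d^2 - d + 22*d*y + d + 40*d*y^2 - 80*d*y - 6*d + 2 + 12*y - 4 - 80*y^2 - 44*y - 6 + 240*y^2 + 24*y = d^3 + 3*d^2 - 6*d + y^2*(40*d + 160) + y*(-14*d^2 - 58*d - 8) - 8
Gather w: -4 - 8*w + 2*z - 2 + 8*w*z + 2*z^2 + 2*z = w*(8*z - 8) + 2*z^2 + 4*z - 6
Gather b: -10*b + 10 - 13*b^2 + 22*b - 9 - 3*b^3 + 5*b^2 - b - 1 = -3*b^3 - 8*b^2 + 11*b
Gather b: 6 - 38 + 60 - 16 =12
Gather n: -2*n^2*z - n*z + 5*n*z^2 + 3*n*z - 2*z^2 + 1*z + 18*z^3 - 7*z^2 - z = -2*n^2*z + n*(5*z^2 + 2*z) + 18*z^3 - 9*z^2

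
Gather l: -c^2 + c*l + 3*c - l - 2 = -c^2 + 3*c + l*(c - 1) - 2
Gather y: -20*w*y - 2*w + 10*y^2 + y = -2*w + 10*y^2 + y*(1 - 20*w)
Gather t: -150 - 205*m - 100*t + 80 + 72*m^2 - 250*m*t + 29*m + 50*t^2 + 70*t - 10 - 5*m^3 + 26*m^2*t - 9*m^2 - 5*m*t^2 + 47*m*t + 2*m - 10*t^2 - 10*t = -5*m^3 + 63*m^2 - 174*m + t^2*(40 - 5*m) + t*(26*m^2 - 203*m - 40) - 80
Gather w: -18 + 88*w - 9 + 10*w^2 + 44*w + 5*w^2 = 15*w^2 + 132*w - 27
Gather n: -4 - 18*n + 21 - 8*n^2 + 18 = -8*n^2 - 18*n + 35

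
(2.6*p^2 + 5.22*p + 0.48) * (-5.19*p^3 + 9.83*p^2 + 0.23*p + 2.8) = -13.494*p^5 - 1.5338*p^4 + 49.4194*p^3 + 13.199*p^2 + 14.7264*p + 1.344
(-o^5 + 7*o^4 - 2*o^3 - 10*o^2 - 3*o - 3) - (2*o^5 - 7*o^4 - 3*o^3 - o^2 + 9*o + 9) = -3*o^5 + 14*o^4 + o^3 - 9*o^2 - 12*o - 12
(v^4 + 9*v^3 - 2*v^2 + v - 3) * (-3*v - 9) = -3*v^5 - 36*v^4 - 75*v^3 + 15*v^2 + 27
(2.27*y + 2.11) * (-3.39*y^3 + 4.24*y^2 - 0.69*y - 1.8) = -7.6953*y^4 + 2.4719*y^3 + 7.3801*y^2 - 5.5419*y - 3.798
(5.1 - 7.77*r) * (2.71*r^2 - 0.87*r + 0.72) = -21.0567*r^3 + 20.5809*r^2 - 10.0314*r + 3.672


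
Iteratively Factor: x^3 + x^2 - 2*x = (x - 1)*(x^2 + 2*x) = x*(x - 1)*(x + 2)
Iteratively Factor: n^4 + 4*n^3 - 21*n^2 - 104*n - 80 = (n + 4)*(n^3 - 21*n - 20) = (n - 5)*(n + 4)*(n^2 + 5*n + 4) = (n - 5)*(n + 4)^2*(n + 1)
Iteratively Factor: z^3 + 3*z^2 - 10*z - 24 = (z + 2)*(z^2 + z - 12) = (z + 2)*(z + 4)*(z - 3)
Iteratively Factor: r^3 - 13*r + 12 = (r - 3)*(r^2 + 3*r - 4) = (r - 3)*(r - 1)*(r + 4)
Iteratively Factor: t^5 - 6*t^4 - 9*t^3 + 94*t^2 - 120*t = (t - 3)*(t^4 - 3*t^3 - 18*t^2 + 40*t) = (t - 3)*(t - 2)*(t^3 - t^2 - 20*t) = (t - 5)*(t - 3)*(t - 2)*(t^2 + 4*t) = (t - 5)*(t - 3)*(t - 2)*(t + 4)*(t)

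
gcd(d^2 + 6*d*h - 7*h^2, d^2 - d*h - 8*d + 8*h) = d - h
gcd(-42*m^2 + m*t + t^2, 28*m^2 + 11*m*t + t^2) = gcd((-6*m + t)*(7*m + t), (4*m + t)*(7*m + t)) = 7*m + t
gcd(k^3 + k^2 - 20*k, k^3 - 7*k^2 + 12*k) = k^2 - 4*k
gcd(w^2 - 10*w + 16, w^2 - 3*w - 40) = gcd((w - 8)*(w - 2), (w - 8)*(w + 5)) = w - 8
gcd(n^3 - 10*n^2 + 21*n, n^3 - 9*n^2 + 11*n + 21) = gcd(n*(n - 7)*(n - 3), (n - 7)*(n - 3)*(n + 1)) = n^2 - 10*n + 21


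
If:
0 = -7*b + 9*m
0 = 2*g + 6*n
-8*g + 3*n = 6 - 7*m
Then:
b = 54/49 - 243*n/49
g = -3*n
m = 6/7 - 27*n/7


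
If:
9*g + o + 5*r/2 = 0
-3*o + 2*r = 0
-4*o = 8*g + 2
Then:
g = -19/4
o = 9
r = 27/2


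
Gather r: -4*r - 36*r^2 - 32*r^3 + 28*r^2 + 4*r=-32*r^3 - 8*r^2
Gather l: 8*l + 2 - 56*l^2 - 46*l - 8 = -56*l^2 - 38*l - 6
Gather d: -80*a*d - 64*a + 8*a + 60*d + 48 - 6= -56*a + d*(60 - 80*a) + 42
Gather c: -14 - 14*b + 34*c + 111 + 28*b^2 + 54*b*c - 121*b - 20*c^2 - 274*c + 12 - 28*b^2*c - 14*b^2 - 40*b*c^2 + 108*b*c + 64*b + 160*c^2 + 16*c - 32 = 14*b^2 - 71*b + c^2*(140 - 40*b) + c*(-28*b^2 + 162*b - 224) + 77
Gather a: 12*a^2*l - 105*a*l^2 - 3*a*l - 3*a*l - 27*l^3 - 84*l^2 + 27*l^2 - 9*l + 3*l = 12*a^2*l + a*(-105*l^2 - 6*l) - 27*l^3 - 57*l^2 - 6*l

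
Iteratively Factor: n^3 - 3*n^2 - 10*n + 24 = (n + 3)*(n^2 - 6*n + 8) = (n - 4)*(n + 3)*(n - 2)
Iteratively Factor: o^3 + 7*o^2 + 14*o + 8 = (o + 1)*(o^2 + 6*o + 8) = (o + 1)*(o + 4)*(o + 2)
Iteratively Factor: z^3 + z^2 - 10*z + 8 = (z + 4)*(z^2 - 3*z + 2) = (z - 2)*(z + 4)*(z - 1)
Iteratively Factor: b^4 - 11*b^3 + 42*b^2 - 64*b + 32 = (b - 4)*(b^3 - 7*b^2 + 14*b - 8) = (b - 4)^2*(b^2 - 3*b + 2) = (b - 4)^2*(b - 1)*(b - 2)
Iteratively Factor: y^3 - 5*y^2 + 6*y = (y - 2)*(y^2 - 3*y) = y*(y - 2)*(y - 3)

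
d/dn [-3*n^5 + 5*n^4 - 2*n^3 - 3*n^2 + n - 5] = -15*n^4 + 20*n^3 - 6*n^2 - 6*n + 1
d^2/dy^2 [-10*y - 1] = 0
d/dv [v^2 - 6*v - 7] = 2*v - 6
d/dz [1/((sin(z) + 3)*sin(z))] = -(2*sin(z) + 3)*cos(z)/((sin(z) + 3)^2*sin(z)^2)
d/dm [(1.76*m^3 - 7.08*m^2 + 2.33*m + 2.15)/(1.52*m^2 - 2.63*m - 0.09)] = (2.6752*m^4 - 9.2576*m^3 + 14.6036*m^2 - 5.2616*m + 5.4448)/(2.3104*m^4 - 7.9952*m^3 + 6.6433*m^2 + 0.4734*m + 0.0081)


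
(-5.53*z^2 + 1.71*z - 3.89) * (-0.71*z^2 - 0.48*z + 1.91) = 3.9263*z^4 + 1.4403*z^3 - 8.6212*z^2 + 5.1333*z - 7.4299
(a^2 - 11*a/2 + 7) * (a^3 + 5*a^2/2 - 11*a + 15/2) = a^5 - 3*a^4 - 71*a^3/4 + 171*a^2/2 - 473*a/4 + 105/2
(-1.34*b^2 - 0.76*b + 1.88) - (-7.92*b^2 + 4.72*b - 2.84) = 6.58*b^2 - 5.48*b + 4.72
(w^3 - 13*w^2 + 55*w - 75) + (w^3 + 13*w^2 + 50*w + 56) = 2*w^3 + 105*w - 19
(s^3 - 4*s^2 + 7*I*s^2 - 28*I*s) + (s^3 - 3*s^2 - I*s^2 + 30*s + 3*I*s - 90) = 2*s^3 - 7*s^2 + 6*I*s^2 + 30*s - 25*I*s - 90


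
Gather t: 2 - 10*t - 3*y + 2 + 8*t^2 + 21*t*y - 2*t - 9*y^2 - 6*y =8*t^2 + t*(21*y - 12) - 9*y^2 - 9*y + 4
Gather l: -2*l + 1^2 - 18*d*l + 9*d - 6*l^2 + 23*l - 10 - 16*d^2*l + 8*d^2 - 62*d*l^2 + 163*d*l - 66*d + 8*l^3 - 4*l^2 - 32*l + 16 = 8*d^2 - 57*d + 8*l^3 + l^2*(-62*d - 10) + l*(-16*d^2 + 145*d - 11) + 7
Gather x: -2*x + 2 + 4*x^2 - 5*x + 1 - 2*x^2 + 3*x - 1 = 2*x^2 - 4*x + 2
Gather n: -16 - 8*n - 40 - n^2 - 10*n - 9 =-n^2 - 18*n - 65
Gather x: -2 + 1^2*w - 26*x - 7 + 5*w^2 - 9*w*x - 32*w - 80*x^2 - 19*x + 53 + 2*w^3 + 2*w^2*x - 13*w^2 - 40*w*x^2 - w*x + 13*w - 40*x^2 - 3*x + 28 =2*w^3 - 8*w^2 - 18*w + x^2*(-40*w - 120) + x*(2*w^2 - 10*w - 48) + 72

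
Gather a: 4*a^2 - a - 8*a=4*a^2 - 9*a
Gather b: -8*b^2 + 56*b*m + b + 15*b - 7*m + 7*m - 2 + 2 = -8*b^2 + b*(56*m + 16)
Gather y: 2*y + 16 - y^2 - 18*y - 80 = -y^2 - 16*y - 64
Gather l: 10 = 10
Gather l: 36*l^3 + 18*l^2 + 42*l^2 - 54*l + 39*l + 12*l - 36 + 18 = 36*l^3 + 60*l^2 - 3*l - 18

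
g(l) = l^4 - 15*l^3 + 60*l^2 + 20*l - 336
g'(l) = 4*l^3 - 45*l^2 + 120*l + 20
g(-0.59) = -323.71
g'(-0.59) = -67.29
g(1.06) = -263.99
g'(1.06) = 101.40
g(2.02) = -157.76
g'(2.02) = 111.75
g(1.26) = -243.03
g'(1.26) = 107.76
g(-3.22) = 830.00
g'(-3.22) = -966.52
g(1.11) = -258.87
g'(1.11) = 103.23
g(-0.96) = -285.78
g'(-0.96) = -140.21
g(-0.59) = -323.71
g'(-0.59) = -67.29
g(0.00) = -336.00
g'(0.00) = 20.00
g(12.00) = 3360.00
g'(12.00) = 1892.00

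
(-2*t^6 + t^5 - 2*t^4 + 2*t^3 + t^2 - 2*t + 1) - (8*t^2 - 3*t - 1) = -2*t^6 + t^5 - 2*t^4 + 2*t^3 - 7*t^2 + t + 2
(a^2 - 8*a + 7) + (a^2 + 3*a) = 2*a^2 - 5*a + 7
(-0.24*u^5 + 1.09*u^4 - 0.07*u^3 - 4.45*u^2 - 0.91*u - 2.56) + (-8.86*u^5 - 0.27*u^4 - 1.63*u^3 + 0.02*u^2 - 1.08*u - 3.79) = -9.1*u^5 + 0.82*u^4 - 1.7*u^3 - 4.43*u^2 - 1.99*u - 6.35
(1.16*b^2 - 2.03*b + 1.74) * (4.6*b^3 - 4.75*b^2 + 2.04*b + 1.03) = 5.336*b^5 - 14.848*b^4 + 20.0129*b^3 - 11.2114*b^2 + 1.4587*b + 1.7922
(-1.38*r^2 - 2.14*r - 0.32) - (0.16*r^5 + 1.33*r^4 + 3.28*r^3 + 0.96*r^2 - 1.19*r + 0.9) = -0.16*r^5 - 1.33*r^4 - 3.28*r^3 - 2.34*r^2 - 0.95*r - 1.22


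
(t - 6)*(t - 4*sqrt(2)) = t^2 - 6*t - 4*sqrt(2)*t + 24*sqrt(2)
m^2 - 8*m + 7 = (m - 7)*(m - 1)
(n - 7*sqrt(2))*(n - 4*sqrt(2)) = n^2 - 11*sqrt(2)*n + 56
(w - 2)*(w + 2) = w^2 - 4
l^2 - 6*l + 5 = (l - 5)*(l - 1)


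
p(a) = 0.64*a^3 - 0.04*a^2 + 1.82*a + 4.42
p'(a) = 1.92*a^2 - 0.08*a + 1.82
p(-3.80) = -38.19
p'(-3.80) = 29.85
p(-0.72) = 2.85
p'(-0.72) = 2.87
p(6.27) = 172.01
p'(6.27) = 76.80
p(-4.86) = -78.84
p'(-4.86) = 47.56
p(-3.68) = -34.71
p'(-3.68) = 28.12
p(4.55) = 72.16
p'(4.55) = 41.20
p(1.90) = 12.12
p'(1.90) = 8.60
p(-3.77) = -37.30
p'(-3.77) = 29.41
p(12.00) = 1126.42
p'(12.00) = 277.34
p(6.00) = 152.14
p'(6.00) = 70.46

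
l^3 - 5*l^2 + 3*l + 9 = (l - 3)^2*(l + 1)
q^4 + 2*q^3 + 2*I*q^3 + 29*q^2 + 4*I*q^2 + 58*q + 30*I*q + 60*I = (q + 2)*(q - 5*I)*(q + I)*(q + 6*I)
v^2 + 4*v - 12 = (v - 2)*(v + 6)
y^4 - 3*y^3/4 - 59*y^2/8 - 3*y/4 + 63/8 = (y - 3)*(y - 1)*(y + 3/2)*(y + 7/4)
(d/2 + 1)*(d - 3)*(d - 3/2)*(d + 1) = d^4/2 - 3*d^3/4 - 7*d^2/2 + 9*d/4 + 9/2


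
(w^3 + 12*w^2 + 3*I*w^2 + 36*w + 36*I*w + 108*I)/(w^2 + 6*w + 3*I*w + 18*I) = w + 6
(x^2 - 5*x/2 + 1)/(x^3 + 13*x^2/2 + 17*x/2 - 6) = (x - 2)/(x^2 + 7*x + 12)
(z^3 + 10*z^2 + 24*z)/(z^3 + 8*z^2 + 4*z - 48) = z/(z - 2)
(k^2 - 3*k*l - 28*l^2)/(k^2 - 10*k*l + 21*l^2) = (k + 4*l)/(k - 3*l)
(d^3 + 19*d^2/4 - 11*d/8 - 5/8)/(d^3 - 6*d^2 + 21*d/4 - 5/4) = (4*d^2 + 21*d + 5)/(2*(2*d^2 - 11*d + 5))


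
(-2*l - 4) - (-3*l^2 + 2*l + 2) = 3*l^2 - 4*l - 6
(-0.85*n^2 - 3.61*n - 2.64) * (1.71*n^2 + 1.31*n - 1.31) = -1.4535*n^4 - 7.2866*n^3 - 8.13*n^2 + 1.2707*n + 3.4584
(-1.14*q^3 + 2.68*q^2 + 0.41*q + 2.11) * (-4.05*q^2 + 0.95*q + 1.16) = 4.617*q^5 - 11.937*q^4 - 0.4369*q^3 - 5.0472*q^2 + 2.4801*q + 2.4476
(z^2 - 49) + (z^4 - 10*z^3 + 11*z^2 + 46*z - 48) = z^4 - 10*z^3 + 12*z^2 + 46*z - 97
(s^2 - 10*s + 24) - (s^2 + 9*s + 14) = 10 - 19*s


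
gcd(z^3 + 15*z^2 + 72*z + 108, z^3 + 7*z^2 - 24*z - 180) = z^2 + 12*z + 36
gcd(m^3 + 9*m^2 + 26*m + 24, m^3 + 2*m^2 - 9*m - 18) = m^2 + 5*m + 6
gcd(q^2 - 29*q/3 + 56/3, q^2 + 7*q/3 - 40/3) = q - 8/3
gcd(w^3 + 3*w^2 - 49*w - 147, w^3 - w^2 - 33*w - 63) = w^2 - 4*w - 21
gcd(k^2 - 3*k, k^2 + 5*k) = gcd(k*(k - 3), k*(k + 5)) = k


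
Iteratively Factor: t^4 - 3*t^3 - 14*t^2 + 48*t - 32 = (t - 2)*(t^3 - t^2 - 16*t + 16) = (t - 4)*(t - 2)*(t^2 + 3*t - 4) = (t - 4)*(t - 2)*(t - 1)*(t + 4)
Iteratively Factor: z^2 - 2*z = (z)*(z - 2)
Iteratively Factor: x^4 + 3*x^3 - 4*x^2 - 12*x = (x)*(x^3 + 3*x^2 - 4*x - 12) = x*(x + 2)*(x^2 + x - 6) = x*(x + 2)*(x + 3)*(x - 2)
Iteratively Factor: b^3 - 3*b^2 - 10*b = (b + 2)*(b^2 - 5*b) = (b - 5)*(b + 2)*(b)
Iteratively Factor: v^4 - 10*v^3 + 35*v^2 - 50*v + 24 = (v - 1)*(v^3 - 9*v^2 + 26*v - 24) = (v - 2)*(v - 1)*(v^2 - 7*v + 12) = (v - 4)*(v - 2)*(v - 1)*(v - 3)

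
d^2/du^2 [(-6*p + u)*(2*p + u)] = 2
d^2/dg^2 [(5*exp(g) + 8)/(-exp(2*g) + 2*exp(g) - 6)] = (-5*exp(4*g) - 42*exp(3*g) + 228*exp(2*g) + 100*exp(g) - 276)*exp(g)/(exp(6*g) - 6*exp(5*g) + 30*exp(4*g) - 80*exp(3*g) + 180*exp(2*g) - 216*exp(g) + 216)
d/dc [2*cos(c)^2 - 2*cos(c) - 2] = 2*sin(c) - 2*sin(2*c)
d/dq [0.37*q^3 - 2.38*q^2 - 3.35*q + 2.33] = 1.11*q^2 - 4.76*q - 3.35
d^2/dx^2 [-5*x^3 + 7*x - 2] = -30*x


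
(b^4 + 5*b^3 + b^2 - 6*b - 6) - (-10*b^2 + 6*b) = b^4 + 5*b^3 + 11*b^2 - 12*b - 6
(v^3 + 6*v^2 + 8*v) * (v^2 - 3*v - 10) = v^5 + 3*v^4 - 20*v^3 - 84*v^2 - 80*v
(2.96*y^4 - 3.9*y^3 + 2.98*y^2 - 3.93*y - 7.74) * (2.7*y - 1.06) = 7.992*y^5 - 13.6676*y^4 + 12.18*y^3 - 13.7698*y^2 - 16.7322*y + 8.2044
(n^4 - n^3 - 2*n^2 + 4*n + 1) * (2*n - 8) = 2*n^5 - 10*n^4 + 4*n^3 + 24*n^2 - 30*n - 8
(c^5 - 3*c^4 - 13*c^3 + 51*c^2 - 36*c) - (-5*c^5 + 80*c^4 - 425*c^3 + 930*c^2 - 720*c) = 6*c^5 - 83*c^4 + 412*c^3 - 879*c^2 + 684*c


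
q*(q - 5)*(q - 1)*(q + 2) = q^4 - 4*q^3 - 7*q^2 + 10*q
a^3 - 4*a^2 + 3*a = a*(a - 3)*(a - 1)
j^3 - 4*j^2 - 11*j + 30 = (j - 5)*(j - 2)*(j + 3)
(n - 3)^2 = n^2 - 6*n + 9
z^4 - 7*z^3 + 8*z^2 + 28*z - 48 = (z - 4)*(z - 3)*(z - 2)*(z + 2)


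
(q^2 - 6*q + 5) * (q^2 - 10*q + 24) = q^4 - 16*q^3 + 89*q^2 - 194*q + 120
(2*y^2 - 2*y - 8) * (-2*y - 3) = -4*y^3 - 2*y^2 + 22*y + 24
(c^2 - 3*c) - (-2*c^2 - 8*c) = 3*c^2 + 5*c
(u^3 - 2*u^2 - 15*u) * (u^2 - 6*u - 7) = u^5 - 8*u^4 - 10*u^3 + 104*u^2 + 105*u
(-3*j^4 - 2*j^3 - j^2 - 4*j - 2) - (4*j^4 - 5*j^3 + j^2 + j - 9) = -7*j^4 + 3*j^3 - 2*j^2 - 5*j + 7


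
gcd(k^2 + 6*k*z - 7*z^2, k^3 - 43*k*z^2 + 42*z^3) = -k^2 - 6*k*z + 7*z^2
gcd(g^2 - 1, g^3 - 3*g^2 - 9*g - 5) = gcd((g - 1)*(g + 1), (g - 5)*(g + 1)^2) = g + 1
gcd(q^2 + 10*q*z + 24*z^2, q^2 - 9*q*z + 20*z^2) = 1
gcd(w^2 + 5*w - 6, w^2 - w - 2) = 1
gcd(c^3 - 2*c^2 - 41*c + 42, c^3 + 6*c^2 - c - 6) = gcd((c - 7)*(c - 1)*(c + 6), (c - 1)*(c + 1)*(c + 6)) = c^2 + 5*c - 6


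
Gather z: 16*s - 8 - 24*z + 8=16*s - 24*z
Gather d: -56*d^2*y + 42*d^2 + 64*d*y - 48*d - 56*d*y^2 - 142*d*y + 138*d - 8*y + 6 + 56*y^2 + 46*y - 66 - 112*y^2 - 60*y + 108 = d^2*(42 - 56*y) + d*(-56*y^2 - 78*y + 90) - 56*y^2 - 22*y + 48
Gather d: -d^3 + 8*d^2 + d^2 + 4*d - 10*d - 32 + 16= -d^3 + 9*d^2 - 6*d - 16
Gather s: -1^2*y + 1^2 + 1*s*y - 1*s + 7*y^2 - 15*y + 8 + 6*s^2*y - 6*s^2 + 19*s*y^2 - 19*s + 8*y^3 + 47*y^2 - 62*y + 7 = s^2*(6*y - 6) + s*(19*y^2 + y - 20) + 8*y^3 + 54*y^2 - 78*y + 16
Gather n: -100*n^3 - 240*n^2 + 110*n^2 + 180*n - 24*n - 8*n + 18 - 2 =-100*n^3 - 130*n^2 + 148*n + 16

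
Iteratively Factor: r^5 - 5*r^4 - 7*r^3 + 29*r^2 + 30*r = (r + 1)*(r^4 - 6*r^3 - r^2 + 30*r) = (r - 5)*(r + 1)*(r^3 - r^2 - 6*r) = r*(r - 5)*(r + 1)*(r^2 - r - 6) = r*(r - 5)*(r + 1)*(r + 2)*(r - 3)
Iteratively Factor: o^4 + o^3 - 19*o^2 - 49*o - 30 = (o + 3)*(o^3 - 2*o^2 - 13*o - 10) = (o - 5)*(o + 3)*(o^2 + 3*o + 2) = (o - 5)*(o + 2)*(o + 3)*(o + 1)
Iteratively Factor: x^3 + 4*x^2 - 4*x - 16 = (x + 4)*(x^2 - 4) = (x - 2)*(x + 4)*(x + 2)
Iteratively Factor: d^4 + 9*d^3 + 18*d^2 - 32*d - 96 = (d + 4)*(d^3 + 5*d^2 - 2*d - 24) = (d - 2)*(d + 4)*(d^2 + 7*d + 12) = (d - 2)*(d + 3)*(d + 4)*(d + 4)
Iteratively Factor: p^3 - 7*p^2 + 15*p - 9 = (p - 1)*(p^2 - 6*p + 9) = (p - 3)*(p - 1)*(p - 3)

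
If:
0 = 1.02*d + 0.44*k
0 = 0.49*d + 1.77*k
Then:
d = 0.00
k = 0.00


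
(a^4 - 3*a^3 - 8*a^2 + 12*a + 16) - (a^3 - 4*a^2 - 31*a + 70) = a^4 - 4*a^3 - 4*a^2 + 43*a - 54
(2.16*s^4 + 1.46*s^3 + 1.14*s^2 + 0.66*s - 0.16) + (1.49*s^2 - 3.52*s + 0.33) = 2.16*s^4 + 1.46*s^3 + 2.63*s^2 - 2.86*s + 0.17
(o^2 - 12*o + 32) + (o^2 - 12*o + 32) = 2*o^2 - 24*o + 64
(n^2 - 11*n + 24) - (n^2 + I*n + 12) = -11*n - I*n + 12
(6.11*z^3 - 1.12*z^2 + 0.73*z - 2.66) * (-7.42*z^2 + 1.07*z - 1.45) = -45.3362*z^5 + 14.8481*z^4 - 15.4745*z^3 + 22.1423*z^2 - 3.9047*z + 3.857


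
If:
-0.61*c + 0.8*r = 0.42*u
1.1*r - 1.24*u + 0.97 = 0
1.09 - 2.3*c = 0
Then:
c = 0.47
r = 1.45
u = 2.06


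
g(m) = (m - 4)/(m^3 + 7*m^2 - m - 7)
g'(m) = (m - 4)*(-3*m^2 - 14*m + 1)/(m^3 + 7*m^2 - m - 7)^2 + 1/(m^3 + 7*m^2 - m - 7)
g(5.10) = 0.00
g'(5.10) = 0.00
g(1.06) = -2.95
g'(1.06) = 51.99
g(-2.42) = -0.29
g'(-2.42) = -0.18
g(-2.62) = -0.26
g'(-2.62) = -0.13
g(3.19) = -0.01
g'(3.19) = 0.02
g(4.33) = 0.00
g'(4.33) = 0.00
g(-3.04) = -0.22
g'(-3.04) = -0.07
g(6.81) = 0.00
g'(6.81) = -0.00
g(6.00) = 0.00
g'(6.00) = 0.00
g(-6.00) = -0.29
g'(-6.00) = 0.22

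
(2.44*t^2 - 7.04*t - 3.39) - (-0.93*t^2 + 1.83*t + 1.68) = 3.37*t^2 - 8.87*t - 5.07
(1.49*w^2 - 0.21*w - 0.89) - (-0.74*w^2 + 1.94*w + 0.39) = 2.23*w^2 - 2.15*w - 1.28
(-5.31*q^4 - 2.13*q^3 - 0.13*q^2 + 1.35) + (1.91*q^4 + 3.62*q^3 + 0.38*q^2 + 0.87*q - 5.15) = -3.4*q^4 + 1.49*q^3 + 0.25*q^2 + 0.87*q - 3.8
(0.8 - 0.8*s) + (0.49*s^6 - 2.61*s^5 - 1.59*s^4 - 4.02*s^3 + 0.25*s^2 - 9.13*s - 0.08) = 0.49*s^6 - 2.61*s^5 - 1.59*s^4 - 4.02*s^3 + 0.25*s^2 - 9.93*s + 0.72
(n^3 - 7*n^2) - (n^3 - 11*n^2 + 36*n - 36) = 4*n^2 - 36*n + 36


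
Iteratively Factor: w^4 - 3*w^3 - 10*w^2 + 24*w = (w - 2)*(w^3 - w^2 - 12*w) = (w - 2)*(w + 3)*(w^2 - 4*w) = (w - 4)*(w - 2)*(w + 3)*(w)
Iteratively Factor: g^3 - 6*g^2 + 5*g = (g - 5)*(g^2 - g) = g*(g - 5)*(g - 1)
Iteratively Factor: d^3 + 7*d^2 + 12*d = (d + 3)*(d^2 + 4*d) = d*(d + 3)*(d + 4)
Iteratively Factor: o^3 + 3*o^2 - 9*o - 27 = (o + 3)*(o^2 - 9) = (o - 3)*(o + 3)*(o + 3)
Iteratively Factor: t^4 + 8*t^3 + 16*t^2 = (t + 4)*(t^3 + 4*t^2) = (t + 4)^2*(t^2) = t*(t + 4)^2*(t)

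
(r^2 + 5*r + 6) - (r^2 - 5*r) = 10*r + 6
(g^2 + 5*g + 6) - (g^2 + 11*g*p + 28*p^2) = -11*g*p + 5*g - 28*p^2 + 6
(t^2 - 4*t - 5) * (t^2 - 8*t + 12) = t^4 - 12*t^3 + 39*t^2 - 8*t - 60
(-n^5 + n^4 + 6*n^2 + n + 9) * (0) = 0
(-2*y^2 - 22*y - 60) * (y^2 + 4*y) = -2*y^4 - 30*y^3 - 148*y^2 - 240*y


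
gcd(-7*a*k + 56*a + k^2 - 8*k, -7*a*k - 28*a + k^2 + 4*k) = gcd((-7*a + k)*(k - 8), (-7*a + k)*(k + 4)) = 7*a - k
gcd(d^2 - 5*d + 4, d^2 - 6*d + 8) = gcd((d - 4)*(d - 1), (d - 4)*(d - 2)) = d - 4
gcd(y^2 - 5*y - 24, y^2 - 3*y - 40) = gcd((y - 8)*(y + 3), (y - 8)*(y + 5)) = y - 8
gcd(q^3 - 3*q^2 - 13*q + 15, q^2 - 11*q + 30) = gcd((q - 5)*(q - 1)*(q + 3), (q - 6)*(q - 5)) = q - 5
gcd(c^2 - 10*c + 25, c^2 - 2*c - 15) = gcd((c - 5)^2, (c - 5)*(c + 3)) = c - 5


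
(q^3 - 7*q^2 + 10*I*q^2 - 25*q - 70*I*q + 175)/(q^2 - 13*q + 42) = (q^2 + 10*I*q - 25)/(q - 6)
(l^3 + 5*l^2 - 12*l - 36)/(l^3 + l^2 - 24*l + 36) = (l + 2)/(l - 2)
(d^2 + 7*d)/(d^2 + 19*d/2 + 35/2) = 2*d/(2*d + 5)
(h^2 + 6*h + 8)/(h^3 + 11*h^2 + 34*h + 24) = (h + 2)/(h^2 + 7*h + 6)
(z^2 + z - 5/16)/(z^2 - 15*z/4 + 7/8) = (4*z + 5)/(2*(2*z - 7))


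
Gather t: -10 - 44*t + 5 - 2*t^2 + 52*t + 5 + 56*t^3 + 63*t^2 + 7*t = 56*t^3 + 61*t^2 + 15*t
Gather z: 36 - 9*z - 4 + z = 32 - 8*z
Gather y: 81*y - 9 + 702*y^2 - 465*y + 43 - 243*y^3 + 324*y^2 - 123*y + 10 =-243*y^3 + 1026*y^2 - 507*y + 44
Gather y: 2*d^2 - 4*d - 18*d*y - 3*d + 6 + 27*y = 2*d^2 - 7*d + y*(27 - 18*d) + 6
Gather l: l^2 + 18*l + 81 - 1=l^2 + 18*l + 80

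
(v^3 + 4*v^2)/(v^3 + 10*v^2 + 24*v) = v/(v + 6)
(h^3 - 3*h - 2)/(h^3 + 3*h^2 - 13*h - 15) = (h^2 - h - 2)/(h^2 + 2*h - 15)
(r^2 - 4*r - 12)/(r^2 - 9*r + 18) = (r + 2)/(r - 3)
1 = 1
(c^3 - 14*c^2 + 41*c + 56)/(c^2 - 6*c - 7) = c - 8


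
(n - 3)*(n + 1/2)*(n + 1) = n^3 - 3*n^2/2 - 4*n - 3/2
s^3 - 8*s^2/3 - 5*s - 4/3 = (s - 4)*(s + 1/3)*(s + 1)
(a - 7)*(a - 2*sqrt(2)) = a^2 - 7*a - 2*sqrt(2)*a + 14*sqrt(2)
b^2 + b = b*(b + 1)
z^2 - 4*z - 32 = (z - 8)*(z + 4)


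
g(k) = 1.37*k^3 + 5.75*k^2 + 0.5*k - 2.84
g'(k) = 4.11*k^2 + 11.5*k + 0.5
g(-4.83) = -25.48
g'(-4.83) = 40.84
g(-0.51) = -1.78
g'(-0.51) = -4.30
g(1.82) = 25.38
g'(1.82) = 35.04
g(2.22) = 41.60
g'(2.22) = 46.29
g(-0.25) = -2.63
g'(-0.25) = -2.12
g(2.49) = 55.21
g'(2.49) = 54.62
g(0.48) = -1.12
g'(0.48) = 6.97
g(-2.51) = 10.47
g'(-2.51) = -2.47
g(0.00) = -2.84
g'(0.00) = 0.50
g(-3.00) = 10.42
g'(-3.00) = 2.99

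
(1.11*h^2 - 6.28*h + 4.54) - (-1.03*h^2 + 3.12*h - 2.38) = 2.14*h^2 - 9.4*h + 6.92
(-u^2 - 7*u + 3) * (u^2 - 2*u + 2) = -u^4 - 5*u^3 + 15*u^2 - 20*u + 6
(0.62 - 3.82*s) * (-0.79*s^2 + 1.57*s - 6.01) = 3.0178*s^3 - 6.4872*s^2 + 23.9316*s - 3.7262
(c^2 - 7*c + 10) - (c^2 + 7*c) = 10 - 14*c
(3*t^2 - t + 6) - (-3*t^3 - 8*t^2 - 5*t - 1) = 3*t^3 + 11*t^2 + 4*t + 7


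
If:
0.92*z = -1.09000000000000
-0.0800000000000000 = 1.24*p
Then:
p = -0.06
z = -1.18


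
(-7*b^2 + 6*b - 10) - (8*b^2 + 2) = -15*b^2 + 6*b - 12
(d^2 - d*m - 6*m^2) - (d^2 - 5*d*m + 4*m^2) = 4*d*m - 10*m^2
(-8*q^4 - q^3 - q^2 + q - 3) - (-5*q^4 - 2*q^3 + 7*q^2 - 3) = -3*q^4 + q^3 - 8*q^2 + q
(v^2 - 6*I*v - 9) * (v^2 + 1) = v^4 - 6*I*v^3 - 8*v^2 - 6*I*v - 9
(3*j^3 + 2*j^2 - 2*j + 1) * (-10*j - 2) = -30*j^4 - 26*j^3 + 16*j^2 - 6*j - 2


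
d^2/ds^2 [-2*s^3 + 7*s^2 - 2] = 14 - 12*s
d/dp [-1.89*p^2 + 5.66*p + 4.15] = 5.66 - 3.78*p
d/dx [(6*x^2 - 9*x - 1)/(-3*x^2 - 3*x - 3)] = (-15*x^2 - 14*x + 8)/(3*(x^4 + 2*x^3 + 3*x^2 + 2*x + 1))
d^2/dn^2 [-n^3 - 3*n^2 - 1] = -6*n - 6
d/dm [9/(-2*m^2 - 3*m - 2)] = 9*(4*m + 3)/(2*m^2 + 3*m + 2)^2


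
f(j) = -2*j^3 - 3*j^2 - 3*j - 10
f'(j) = -6*j^2 - 6*j - 3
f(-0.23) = -9.44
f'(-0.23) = -1.94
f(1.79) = -36.45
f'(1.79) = -32.96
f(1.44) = -26.51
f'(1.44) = -24.08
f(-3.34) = 41.07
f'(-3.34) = -49.89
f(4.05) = -204.22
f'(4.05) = -125.72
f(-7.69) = 745.17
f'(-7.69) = -311.68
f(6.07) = -586.04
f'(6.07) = -260.49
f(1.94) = -41.71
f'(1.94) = -37.22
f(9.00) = -1738.00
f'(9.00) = -543.00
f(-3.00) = 26.00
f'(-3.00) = -39.00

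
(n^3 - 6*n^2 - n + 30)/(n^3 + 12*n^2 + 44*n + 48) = (n^2 - 8*n + 15)/(n^2 + 10*n + 24)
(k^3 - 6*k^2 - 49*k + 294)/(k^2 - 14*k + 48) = (k^2 - 49)/(k - 8)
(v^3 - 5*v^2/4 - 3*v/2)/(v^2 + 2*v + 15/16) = 4*v*(v - 2)/(4*v + 5)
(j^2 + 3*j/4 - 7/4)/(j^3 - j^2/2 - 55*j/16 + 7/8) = 4*(j - 1)/(4*j^2 - 9*j + 2)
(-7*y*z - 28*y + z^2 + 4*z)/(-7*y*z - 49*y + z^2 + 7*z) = (z + 4)/(z + 7)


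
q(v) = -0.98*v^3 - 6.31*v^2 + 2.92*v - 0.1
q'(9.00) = -348.80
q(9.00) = -1199.35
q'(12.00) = -571.88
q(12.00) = -2567.14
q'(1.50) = -22.62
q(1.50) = -13.22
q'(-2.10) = 16.46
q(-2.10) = -24.98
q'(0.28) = -0.84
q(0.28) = 0.20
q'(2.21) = -39.33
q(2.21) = -35.04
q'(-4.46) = 0.72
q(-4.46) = -51.70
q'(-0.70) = 10.31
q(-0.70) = -4.90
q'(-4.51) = 0.04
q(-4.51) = -51.72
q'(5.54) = -157.23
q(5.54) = -344.22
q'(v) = -2.94*v^2 - 12.62*v + 2.92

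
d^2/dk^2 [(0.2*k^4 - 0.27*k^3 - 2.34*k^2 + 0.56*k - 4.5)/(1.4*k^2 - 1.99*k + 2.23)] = (0.784000000000001*k^6 - 3.3432*k^5 + 8.49852000000001*k^4 - 25.496494*k^3 + 10.036914*k^2 + 56.675982*k - 25.845848)/(2.744*k^6 - 11.7012*k^5 + 29.74482*k^4 - 45.157279*k^3 + 47.379249*k^2 - 29.688213*k + 11.089567)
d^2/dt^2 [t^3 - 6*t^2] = 6*t - 12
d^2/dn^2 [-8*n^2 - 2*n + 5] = -16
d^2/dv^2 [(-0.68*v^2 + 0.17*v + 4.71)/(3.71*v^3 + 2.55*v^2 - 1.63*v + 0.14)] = (-18.719176*v^6 + 14.039382*v^5 + 762.923658*v^4 + 716.50206*v^3 + 13.2609360000001*v^2 - 132.505074*v + 21.71599)/(51.064811*v^9 + 105.295365*v^8 + 5.06637600000002*v^7 - 70.161393*v^6 + 5.720892*v^5 + 17.976603*v^4 - 7.604059*v^3 + 1.265838*v^2 - 0.095844*v + 0.002744)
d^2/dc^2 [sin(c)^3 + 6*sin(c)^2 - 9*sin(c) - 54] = -9*sin(c)^3 - 24*sin(c)^2 + 15*sin(c) + 12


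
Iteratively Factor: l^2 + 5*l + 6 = (l + 3)*(l + 2)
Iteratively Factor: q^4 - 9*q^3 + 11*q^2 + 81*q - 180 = (q + 3)*(q^3 - 12*q^2 + 47*q - 60) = (q - 4)*(q + 3)*(q^2 - 8*q + 15) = (q - 5)*(q - 4)*(q + 3)*(q - 3)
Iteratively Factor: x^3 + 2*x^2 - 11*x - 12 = (x + 1)*(x^2 + x - 12) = (x + 1)*(x + 4)*(x - 3)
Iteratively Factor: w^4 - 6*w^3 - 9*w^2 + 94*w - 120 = (w - 2)*(w^3 - 4*w^2 - 17*w + 60) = (w - 3)*(w - 2)*(w^2 - w - 20) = (w - 5)*(w - 3)*(w - 2)*(w + 4)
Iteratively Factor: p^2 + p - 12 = (p - 3)*(p + 4)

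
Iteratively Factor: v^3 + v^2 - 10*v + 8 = (v - 1)*(v^2 + 2*v - 8) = (v - 2)*(v - 1)*(v + 4)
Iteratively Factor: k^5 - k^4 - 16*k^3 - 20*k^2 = (k)*(k^4 - k^3 - 16*k^2 - 20*k) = k*(k + 2)*(k^3 - 3*k^2 - 10*k) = k*(k - 5)*(k + 2)*(k^2 + 2*k) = k*(k - 5)*(k + 2)^2*(k)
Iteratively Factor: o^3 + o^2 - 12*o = (o - 3)*(o^2 + 4*o) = (o - 3)*(o + 4)*(o)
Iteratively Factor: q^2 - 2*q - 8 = (q - 4)*(q + 2)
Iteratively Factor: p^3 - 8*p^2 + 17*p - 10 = (p - 1)*(p^2 - 7*p + 10) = (p - 2)*(p - 1)*(p - 5)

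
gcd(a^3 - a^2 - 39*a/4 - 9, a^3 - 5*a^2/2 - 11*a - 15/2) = a + 3/2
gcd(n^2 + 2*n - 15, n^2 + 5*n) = n + 5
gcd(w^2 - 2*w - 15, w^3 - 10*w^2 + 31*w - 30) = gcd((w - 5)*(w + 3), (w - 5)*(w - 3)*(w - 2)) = w - 5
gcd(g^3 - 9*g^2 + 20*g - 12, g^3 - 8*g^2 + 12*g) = g^2 - 8*g + 12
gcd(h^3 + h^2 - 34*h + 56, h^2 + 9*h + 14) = h + 7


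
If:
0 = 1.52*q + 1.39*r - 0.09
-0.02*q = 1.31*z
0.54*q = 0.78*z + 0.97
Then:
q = 1.76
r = -1.86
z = -0.03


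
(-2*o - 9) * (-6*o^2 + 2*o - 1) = 12*o^3 + 50*o^2 - 16*o + 9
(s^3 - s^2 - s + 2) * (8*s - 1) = 8*s^4 - 9*s^3 - 7*s^2 + 17*s - 2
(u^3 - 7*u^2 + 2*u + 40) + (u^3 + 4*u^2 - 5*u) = 2*u^3 - 3*u^2 - 3*u + 40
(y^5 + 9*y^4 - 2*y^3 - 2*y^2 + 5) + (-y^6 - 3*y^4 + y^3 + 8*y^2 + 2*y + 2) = -y^6 + y^5 + 6*y^4 - y^3 + 6*y^2 + 2*y + 7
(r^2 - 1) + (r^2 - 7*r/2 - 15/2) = 2*r^2 - 7*r/2 - 17/2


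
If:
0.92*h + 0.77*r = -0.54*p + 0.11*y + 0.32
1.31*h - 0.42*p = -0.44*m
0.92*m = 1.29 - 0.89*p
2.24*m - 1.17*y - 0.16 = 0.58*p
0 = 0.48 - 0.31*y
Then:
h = -0.20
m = 0.99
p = 0.43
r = 0.57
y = 1.55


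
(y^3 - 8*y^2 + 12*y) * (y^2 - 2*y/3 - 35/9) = y^5 - 26*y^4/3 + 121*y^3/9 + 208*y^2/9 - 140*y/3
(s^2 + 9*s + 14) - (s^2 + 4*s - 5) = 5*s + 19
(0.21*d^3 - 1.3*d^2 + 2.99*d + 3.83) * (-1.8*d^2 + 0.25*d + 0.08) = -0.378*d^5 + 2.3925*d^4 - 5.6902*d^3 - 6.2505*d^2 + 1.1967*d + 0.3064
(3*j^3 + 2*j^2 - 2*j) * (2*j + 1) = 6*j^4 + 7*j^3 - 2*j^2 - 2*j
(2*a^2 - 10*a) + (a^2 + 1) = 3*a^2 - 10*a + 1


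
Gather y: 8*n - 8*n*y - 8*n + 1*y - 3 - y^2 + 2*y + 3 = -y^2 + y*(3 - 8*n)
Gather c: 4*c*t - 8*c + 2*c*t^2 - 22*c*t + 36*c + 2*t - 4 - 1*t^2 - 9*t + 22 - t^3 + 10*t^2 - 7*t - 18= c*(2*t^2 - 18*t + 28) - t^3 + 9*t^2 - 14*t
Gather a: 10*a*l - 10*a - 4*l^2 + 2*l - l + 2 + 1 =a*(10*l - 10) - 4*l^2 + l + 3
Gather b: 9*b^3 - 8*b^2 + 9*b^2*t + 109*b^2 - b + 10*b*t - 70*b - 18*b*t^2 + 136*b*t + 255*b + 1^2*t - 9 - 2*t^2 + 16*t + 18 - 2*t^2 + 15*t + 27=9*b^3 + b^2*(9*t + 101) + b*(-18*t^2 + 146*t + 184) - 4*t^2 + 32*t + 36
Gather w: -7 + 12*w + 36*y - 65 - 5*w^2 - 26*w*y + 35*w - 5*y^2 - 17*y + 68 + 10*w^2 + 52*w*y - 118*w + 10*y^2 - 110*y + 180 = 5*w^2 + w*(26*y - 71) + 5*y^2 - 91*y + 176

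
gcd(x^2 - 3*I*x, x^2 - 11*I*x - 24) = x - 3*I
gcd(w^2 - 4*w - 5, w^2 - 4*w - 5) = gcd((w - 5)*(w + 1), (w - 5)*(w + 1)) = w^2 - 4*w - 5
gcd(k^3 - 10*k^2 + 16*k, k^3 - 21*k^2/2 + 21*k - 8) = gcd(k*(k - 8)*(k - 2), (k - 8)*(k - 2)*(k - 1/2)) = k^2 - 10*k + 16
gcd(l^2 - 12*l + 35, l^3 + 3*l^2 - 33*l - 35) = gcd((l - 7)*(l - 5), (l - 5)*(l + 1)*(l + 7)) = l - 5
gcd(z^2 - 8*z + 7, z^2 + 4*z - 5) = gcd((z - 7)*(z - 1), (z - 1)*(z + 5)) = z - 1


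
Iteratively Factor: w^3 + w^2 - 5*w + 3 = (w - 1)*(w^2 + 2*w - 3) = (w - 1)*(w + 3)*(w - 1)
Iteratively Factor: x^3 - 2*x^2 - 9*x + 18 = (x + 3)*(x^2 - 5*x + 6) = (x - 2)*(x + 3)*(x - 3)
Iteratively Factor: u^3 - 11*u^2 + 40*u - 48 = (u - 4)*(u^2 - 7*u + 12) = (u - 4)^2*(u - 3)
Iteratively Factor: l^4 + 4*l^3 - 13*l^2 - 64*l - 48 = (l + 3)*(l^3 + l^2 - 16*l - 16) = (l + 1)*(l + 3)*(l^2 - 16) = (l + 1)*(l + 3)*(l + 4)*(l - 4)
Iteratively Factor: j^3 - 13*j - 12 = (j + 3)*(j^2 - 3*j - 4) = (j - 4)*(j + 3)*(j + 1)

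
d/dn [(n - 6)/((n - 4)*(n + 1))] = (-n^2 + 12*n - 22)/(n^4 - 6*n^3 + n^2 + 24*n + 16)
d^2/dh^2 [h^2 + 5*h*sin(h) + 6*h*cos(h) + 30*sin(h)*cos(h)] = -5*h*sin(h) - 6*h*cos(h) - 12*sin(h) - 60*sin(2*h) + 10*cos(h) + 2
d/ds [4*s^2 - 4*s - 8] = 8*s - 4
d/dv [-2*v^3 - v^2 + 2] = 2*v*(-3*v - 1)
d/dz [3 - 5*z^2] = -10*z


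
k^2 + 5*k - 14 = (k - 2)*(k + 7)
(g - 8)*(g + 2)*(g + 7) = g^3 + g^2 - 58*g - 112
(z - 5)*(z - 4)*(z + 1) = z^3 - 8*z^2 + 11*z + 20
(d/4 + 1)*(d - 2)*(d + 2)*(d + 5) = d^4/4 + 9*d^3/4 + 4*d^2 - 9*d - 20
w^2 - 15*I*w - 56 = (w - 8*I)*(w - 7*I)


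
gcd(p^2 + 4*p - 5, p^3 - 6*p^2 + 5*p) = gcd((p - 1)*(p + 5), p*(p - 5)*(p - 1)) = p - 1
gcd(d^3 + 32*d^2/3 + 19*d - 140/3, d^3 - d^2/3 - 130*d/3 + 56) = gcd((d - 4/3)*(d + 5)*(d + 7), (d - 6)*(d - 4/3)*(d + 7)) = d^2 + 17*d/3 - 28/3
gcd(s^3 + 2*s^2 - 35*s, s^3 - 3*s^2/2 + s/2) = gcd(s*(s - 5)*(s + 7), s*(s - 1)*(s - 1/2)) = s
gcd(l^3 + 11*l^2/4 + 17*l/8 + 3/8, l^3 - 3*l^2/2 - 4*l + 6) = 1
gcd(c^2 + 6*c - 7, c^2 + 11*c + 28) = c + 7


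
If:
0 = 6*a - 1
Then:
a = 1/6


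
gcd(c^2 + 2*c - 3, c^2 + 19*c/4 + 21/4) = c + 3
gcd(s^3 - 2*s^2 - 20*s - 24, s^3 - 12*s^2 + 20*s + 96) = s^2 - 4*s - 12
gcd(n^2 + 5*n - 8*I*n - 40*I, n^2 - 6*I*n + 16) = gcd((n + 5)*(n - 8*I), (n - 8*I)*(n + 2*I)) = n - 8*I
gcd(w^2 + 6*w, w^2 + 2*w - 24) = w + 6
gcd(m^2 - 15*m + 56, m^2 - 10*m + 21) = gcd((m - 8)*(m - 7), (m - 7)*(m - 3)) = m - 7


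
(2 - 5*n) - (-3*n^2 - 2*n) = 3*n^2 - 3*n + 2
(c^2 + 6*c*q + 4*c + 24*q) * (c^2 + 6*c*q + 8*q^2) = c^4 + 12*c^3*q + 4*c^3 + 44*c^2*q^2 + 48*c^2*q + 48*c*q^3 + 176*c*q^2 + 192*q^3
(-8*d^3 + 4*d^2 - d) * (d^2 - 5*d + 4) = -8*d^5 + 44*d^4 - 53*d^3 + 21*d^2 - 4*d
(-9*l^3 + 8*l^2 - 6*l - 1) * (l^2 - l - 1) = -9*l^5 + 17*l^4 - 5*l^3 - 3*l^2 + 7*l + 1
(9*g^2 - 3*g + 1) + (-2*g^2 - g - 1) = 7*g^2 - 4*g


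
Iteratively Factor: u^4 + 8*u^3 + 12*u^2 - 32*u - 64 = (u - 2)*(u^3 + 10*u^2 + 32*u + 32) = (u - 2)*(u + 2)*(u^2 + 8*u + 16) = (u - 2)*(u + 2)*(u + 4)*(u + 4)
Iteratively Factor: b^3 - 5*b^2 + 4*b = (b - 1)*(b^2 - 4*b) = b*(b - 1)*(b - 4)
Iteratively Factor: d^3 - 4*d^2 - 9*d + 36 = (d - 3)*(d^2 - d - 12) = (d - 4)*(d - 3)*(d + 3)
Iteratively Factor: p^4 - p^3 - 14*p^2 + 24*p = (p - 3)*(p^3 + 2*p^2 - 8*p) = (p - 3)*(p + 4)*(p^2 - 2*p) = (p - 3)*(p - 2)*(p + 4)*(p)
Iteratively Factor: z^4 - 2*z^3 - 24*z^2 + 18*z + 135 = (z + 3)*(z^3 - 5*z^2 - 9*z + 45) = (z - 3)*(z + 3)*(z^2 - 2*z - 15) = (z - 3)*(z + 3)^2*(z - 5)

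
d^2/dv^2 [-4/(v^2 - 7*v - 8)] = 8*(-v^2 + 7*v + (2*v - 7)^2 + 8)/(-v^2 + 7*v + 8)^3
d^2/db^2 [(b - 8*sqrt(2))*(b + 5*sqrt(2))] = 2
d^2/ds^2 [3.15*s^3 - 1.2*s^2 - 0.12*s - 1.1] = 18.9*s - 2.4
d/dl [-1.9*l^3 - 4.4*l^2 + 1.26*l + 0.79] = -5.7*l^2 - 8.8*l + 1.26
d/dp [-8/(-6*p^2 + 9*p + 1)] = 24*(3 - 4*p)/(-6*p^2 + 9*p + 1)^2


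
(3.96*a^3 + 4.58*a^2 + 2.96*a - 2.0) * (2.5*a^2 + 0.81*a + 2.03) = 9.9*a^5 + 14.6576*a^4 + 19.1486*a^3 + 6.695*a^2 + 4.3888*a - 4.06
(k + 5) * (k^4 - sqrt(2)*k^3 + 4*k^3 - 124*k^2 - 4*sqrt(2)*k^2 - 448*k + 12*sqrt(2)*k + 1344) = k^5 - sqrt(2)*k^4 + 9*k^4 - 104*k^3 - 9*sqrt(2)*k^3 - 1068*k^2 - 8*sqrt(2)*k^2 - 896*k + 60*sqrt(2)*k + 6720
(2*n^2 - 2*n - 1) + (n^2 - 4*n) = 3*n^2 - 6*n - 1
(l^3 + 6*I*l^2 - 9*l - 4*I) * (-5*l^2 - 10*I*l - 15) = -5*l^5 - 40*I*l^4 + 90*l^3 + 20*I*l^2 + 95*l + 60*I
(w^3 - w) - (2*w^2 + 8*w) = w^3 - 2*w^2 - 9*w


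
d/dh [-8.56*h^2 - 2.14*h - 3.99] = -17.12*h - 2.14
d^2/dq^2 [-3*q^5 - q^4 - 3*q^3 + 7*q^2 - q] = -60*q^3 - 12*q^2 - 18*q + 14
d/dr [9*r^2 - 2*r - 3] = 18*r - 2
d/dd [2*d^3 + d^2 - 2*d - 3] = 6*d^2 + 2*d - 2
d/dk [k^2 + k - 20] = 2*k + 1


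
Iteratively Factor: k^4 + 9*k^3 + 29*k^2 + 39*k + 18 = (k + 2)*(k^3 + 7*k^2 + 15*k + 9) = (k + 2)*(k + 3)*(k^2 + 4*k + 3) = (k + 1)*(k + 2)*(k + 3)*(k + 3)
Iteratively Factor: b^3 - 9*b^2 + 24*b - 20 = (b - 5)*(b^2 - 4*b + 4) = (b - 5)*(b - 2)*(b - 2)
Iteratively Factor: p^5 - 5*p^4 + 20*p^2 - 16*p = (p - 4)*(p^4 - p^3 - 4*p^2 + 4*p) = (p - 4)*(p - 1)*(p^3 - 4*p) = (p - 4)*(p - 1)*(p + 2)*(p^2 - 2*p) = (p - 4)*(p - 2)*(p - 1)*(p + 2)*(p)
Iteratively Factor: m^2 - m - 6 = (m - 3)*(m + 2)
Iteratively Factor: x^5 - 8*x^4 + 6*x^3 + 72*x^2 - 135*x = (x + 3)*(x^4 - 11*x^3 + 39*x^2 - 45*x) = (x - 3)*(x + 3)*(x^3 - 8*x^2 + 15*x) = (x - 3)^2*(x + 3)*(x^2 - 5*x) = (x - 5)*(x - 3)^2*(x + 3)*(x)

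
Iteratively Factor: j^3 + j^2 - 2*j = (j + 2)*(j^2 - j) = j*(j + 2)*(j - 1)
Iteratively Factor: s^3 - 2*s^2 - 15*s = (s + 3)*(s^2 - 5*s) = s*(s + 3)*(s - 5)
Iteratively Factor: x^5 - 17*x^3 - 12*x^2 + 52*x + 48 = (x + 3)*(x^4 - 3*x^3 - 8*x^2 + 12*x + 16) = (x + 1)*(x + 3)*(x^3 - 4*x^2 - 4*x + 16) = (x + 1)*(x + 2)*(x + 3)*(x^2 - 6*x + 8) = (x - 2)*(x + 1)*(x + 2)*(x + 3)*(x - 4)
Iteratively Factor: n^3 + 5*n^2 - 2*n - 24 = (n + 3)*(n^2 + 2*n - 8) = (n + 3)*(n + 4)*(n - 2)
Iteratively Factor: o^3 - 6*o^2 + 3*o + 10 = (o - 5)*(o^2 - o - 2) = (o - 5)*(o + 1)*(o - 2)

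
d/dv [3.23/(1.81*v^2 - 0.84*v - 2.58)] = (2.7132 - 11.6926*v)/(-1.81*v^2 + 0.84*v + 2.58)^2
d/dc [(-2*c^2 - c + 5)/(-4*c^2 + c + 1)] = 6*(-c^2 + 6*c - 1)/(16*c^4 - 8*c^3 - 7*c^2 + 2*c + 1)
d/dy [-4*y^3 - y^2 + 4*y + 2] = -12*y^2 - 2*y + 4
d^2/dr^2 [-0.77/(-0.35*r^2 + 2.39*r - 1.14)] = (-0.18865*r^2 + 1.28821*r + 0.77*(0.7*r - 2.39)*(1.4*r - 4.78) - 0.61446)/(0.35*r^2 - 2.39*r + 1.14)^3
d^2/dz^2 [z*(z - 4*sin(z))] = 4*z*sin(z) - 8*cos(z) + 2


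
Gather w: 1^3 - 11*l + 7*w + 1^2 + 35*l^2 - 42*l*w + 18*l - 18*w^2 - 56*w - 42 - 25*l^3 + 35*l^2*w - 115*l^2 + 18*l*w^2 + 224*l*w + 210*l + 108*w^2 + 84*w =-25*l^3 - 80*l^2 + 217*l + w^2*(18*l + 90) + w*(35*l^2 + 182*l + 35) - 40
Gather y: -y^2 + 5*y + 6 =-y^2 + 5*y + 6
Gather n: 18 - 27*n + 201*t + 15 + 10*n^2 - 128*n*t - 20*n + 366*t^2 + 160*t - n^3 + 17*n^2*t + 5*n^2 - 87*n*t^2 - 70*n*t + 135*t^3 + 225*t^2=-n^3 + n^2*(17*t + 15) + n*(-87*t^2 - 198*t - 47) + 135*t^3 + 591*t^2 + 361*t + 33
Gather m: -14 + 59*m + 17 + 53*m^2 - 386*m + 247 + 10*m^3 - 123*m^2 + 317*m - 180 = 10*m^3 - 70*m^2 - 10*m + 70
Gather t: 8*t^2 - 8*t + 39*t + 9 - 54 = 8*t^2 + 31*t - 45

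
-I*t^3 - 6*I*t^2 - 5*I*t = t*(t + 5)*(-I*t - I)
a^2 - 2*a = a*(a - 2)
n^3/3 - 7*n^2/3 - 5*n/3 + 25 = (n/3 + 1)*(n - 5)^2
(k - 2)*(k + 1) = k^2 - k - 2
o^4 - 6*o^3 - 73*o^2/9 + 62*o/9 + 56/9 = (o - 7)*(o - 1)*(o + 2/3)*(o + 4/3)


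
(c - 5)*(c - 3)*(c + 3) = c^3 - 5*c^2 - 9*c + 45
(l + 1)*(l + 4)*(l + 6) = l^3 + 11*l^2 + 34*l + 24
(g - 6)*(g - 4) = g^2 - 10*g + 24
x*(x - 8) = x^2 - 8*x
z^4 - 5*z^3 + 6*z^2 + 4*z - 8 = (z - 2)^3*(z + 1)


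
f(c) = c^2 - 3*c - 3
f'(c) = 2*c - 3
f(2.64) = -3.95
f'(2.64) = 2.28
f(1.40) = -5.24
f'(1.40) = -0.20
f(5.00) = 7.00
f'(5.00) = 7.00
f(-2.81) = 13.33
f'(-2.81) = -8.62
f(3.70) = -0.41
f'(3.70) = 4.40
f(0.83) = -4.80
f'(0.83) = -1.34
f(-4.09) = 26.00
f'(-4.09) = -11.18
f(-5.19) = 39.51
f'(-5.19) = -13.38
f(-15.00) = 267.00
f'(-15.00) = -33.00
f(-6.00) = 51.00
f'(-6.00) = -15.00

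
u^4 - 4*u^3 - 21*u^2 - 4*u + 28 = (u - 7)*(u - 1)*(u + 2)^2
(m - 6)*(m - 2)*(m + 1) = m^3 - 7*m^2 + 4*m + 12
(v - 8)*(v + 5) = v^2 - 3*v - 40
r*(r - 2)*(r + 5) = r^3 + 3*r^2 - 10*r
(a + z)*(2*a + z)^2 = 4*a^3 + 8*a^2*z + 5*a*z^2 + z^3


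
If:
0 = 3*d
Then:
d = 0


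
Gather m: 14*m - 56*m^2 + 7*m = -56*m^2 + 21*m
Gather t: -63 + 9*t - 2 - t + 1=8*t - 64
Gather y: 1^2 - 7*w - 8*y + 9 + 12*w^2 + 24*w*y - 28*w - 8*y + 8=12*w^2 - 35*w + y*(24*w - 16) + 18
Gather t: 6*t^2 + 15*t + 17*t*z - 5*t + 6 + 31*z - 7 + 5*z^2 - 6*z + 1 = 6*t^2 + t*(17*z + 10) + 5*z^2 + 25*z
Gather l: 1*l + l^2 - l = l^2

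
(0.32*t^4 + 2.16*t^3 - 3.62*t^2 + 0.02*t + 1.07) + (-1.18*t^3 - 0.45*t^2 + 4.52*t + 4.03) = 0.32*t^4 + 0.98*t^3 - 4.07*t^2 + 4.54*t + 5.1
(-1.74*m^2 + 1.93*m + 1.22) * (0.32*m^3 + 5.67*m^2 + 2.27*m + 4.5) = -0.5568*m^5 - 9.2482*m^4 + 7.3837*m^3 + 3.4685*m^2 + 11.4544*m + 5.49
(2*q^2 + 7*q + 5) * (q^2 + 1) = 2*q^4 + 7*q^3 + 7*q^2 + 7*q + 5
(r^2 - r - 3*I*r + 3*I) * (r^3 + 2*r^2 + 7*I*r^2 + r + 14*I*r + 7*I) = r^5 + r^4 + 4*I*r^4 + 20*r^3 + 4*I*r^3 + 20*r^2 - 4*I*r^2 - 21*r - 4*I*r - 21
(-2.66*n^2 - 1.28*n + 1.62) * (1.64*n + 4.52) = -4.3624*n^3 - 14.1224*n^2 - 3.1288*n + 7.3224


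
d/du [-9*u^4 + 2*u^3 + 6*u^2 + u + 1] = -36*u^3 + 6*u^2 + 12*u + 1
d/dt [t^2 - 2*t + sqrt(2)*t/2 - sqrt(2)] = 2*t - 2 + sqrt(2)/2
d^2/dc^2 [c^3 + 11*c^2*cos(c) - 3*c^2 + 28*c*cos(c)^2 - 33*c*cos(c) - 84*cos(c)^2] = -11*c^2*cos(c) - 44*c*sin(c) + 33*c*cos(c) - 56*c*cos(2*c) + 6*c + 66*sin(c) - 56*sin(2*c) + 22*cos(c) + 168*cos(2*c) - 6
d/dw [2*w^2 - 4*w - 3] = 4*w - 4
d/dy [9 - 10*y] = -10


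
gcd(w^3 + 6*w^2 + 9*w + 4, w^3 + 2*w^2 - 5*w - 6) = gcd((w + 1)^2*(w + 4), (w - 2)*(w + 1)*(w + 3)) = w + 1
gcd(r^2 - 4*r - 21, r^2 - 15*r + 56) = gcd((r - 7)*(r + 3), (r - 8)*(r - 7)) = r - 7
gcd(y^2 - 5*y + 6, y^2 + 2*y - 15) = y - 3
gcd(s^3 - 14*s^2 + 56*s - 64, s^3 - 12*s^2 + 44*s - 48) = s^2 - 6*s + 8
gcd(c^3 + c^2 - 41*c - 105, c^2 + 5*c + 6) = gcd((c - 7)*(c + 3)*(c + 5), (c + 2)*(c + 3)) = c + 3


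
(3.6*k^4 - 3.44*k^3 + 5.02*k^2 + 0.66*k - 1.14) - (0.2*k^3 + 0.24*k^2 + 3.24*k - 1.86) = 3.6*k^4 - 3.64*k^3 + 4.78*k^2 - 2.58*k + 0.72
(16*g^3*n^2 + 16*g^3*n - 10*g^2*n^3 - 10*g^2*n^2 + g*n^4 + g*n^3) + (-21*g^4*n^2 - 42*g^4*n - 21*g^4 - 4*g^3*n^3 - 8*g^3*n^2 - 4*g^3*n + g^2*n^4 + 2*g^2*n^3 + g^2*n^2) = -21*g^4*n^2 - 42*g^4*n - 21*g^4 - 4*g^3*n^3 + 8*g^3*n^2 + 12*g^3*n + g^2*n^4 - 8*g^2*n^3 - 9*g^2*n^2 + g*n^4 + g*n^3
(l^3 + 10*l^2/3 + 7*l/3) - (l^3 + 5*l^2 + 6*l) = -5*l^2/3 - 11*l/3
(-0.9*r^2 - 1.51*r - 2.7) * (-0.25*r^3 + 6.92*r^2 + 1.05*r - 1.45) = 0.225*r^5 - 5.8505*r^4 - 10.7192*r^3 - 18.9645*r^2 - 0.645500000000001*r + 3.915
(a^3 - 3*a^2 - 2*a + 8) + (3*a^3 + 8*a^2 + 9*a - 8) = 4*a^3 + 5*a^2 + 7*a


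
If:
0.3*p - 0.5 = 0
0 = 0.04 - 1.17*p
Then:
No Solution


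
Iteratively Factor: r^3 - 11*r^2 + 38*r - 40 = (r - 4)*(r^2 - 7*r + 10) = (r - 5)*(r - 4)*(r - 2)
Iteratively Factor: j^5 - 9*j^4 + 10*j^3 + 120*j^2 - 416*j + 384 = (j + 4)*(j^4 - 13*j^3 + 62*j^2 - 128*j + 96) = (j - 2)*(j + 4)*(j^3 - 11*j^2 + 40*j - 48) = (j - 4)*(j - 2)*(j + 4)*(j^2 - 7*j + 12) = (j - 4)^2*(j - 2)*(j + 4)*(j - 3)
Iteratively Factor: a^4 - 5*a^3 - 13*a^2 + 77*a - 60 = (a - 1)*(a^3 - 4*a^2 - 17*a + 60) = (a - 1)*(a + 4)*(a^2 - 8*a + 15) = (a - 3)*(a - 1)*(a + 4)*(a - 5)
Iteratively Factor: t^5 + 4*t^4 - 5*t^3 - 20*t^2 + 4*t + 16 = (t + 2)*(t^4 + 2*t^3 - 9*t^2 - 2*t + 8) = (t - 1)*(t + 2)*(t^3 + 3*t^2 - 6*t - 8) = (t - 1)*(t + 2)*(t + 4)*(t^2 - t - 2) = (t - 1)*(t + 1)*(t + 2)*(t + 4)*(t - 2)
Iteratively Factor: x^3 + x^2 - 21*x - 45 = (x + 3)*(x^2 - 2*x - 15) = (x - 5)*(x + 3)*(x + 3)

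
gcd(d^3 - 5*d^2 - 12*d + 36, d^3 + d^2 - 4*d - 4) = d - 2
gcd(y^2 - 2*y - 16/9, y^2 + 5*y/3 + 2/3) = y + 2/3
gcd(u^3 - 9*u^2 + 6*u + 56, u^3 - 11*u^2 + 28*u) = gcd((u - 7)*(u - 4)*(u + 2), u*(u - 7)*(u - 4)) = u^2 - 11*u + 28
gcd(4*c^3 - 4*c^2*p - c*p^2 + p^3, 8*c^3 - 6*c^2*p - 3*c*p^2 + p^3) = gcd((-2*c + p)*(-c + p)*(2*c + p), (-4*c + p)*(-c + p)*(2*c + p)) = -2*c^2 + c*p + p^2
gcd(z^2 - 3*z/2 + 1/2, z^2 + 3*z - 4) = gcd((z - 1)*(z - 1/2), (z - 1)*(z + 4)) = z - 1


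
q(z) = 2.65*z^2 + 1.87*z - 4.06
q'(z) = 5.3*z + 1.87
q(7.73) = 168.74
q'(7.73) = 42.84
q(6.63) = 124.82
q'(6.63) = 37.01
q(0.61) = -1.93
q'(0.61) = 5.10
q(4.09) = 47.92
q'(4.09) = 23.55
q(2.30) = 14.26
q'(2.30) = 14.06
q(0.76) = -1.11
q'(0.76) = 5.90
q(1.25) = 2.42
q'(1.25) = 8.50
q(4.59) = 60.35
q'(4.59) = 26.20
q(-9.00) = 193.76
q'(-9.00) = -45.83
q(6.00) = 102.56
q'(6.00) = 33.67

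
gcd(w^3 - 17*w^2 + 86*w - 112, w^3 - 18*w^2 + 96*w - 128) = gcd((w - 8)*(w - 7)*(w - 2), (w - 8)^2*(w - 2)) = w^2 - 10*w + 16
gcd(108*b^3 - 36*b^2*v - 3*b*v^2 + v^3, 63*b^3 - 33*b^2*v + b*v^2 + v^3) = -3*b + v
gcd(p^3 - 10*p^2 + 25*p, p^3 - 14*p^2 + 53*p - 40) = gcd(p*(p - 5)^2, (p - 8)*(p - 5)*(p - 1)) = p - 5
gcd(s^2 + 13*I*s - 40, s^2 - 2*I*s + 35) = s + 5*I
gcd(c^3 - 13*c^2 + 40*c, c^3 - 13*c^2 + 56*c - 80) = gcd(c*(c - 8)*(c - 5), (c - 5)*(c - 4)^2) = c - 5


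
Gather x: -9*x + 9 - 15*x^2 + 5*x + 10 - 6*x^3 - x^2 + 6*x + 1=-6*x^3 - 16*x^2 + 2*x + 20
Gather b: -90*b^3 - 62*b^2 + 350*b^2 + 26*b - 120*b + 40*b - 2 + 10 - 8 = -90*b^3 + 288*b^2 - 54*b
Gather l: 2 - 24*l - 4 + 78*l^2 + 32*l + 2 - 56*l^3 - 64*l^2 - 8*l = -56*l^3 + 14*l^2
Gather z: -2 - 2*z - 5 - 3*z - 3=-5*z - 10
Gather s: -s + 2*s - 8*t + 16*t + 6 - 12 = s + 8*t - 6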